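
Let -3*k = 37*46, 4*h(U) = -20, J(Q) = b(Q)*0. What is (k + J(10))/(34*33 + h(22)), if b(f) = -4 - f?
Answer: -1702/3351 ≈ -0.50791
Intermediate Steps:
J(Q) = 0 (J(Q) = (-4 - Q)*0 = 0)
h(U) = -5 (h(U) = (¼)*(-20) = -5)
k = -1702/3 (k = -37*46/3 = -⅓*1702 = -1702/3 ≈ -567.33)
(k + J(10))/(34*33 + h(22)) = (-1702/3 + 0)/(34*33 - 5) = -1702/(3*(1122 - 5)) = -1702/3/1117 = -1702/3*1/1117 = -1702/3351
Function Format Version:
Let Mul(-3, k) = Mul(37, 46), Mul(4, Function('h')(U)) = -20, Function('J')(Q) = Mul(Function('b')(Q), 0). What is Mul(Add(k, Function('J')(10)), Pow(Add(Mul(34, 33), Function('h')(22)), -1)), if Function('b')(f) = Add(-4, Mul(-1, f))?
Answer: Rational(-1702, 3351) ≈ -0.50791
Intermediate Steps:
Function('J')(Q) = 0 (Function('J')(Q) = Mul(Add(-4, Mul(-1, Q)), 0) = 0)
Function('h')(U) = -5 (Function('h')(U) = Mul(Rational(1, 4), -20) = -5)
k = Rational(-1702, 3) (k = Mul(Rational(-1, 3), Mul(37, 46)) = Mul(Rational(-1, 3), 1702) = Rational(-1702, 3) ≈ -567.33)
Mul(Add(k, Function('J')(10)), Pow(Add(Mul(34, 33), Function('h')(22)), -1)) = Mul(Add(Rational(-1702, 3), 0), Pow(Add(Mul(34, 33), -5), -1)) = Mul(Rational(-1702, 3), Pow(Add(1122, -5), -1)) = Mul(Rational(-1702, 3), Pow(1117, -1)) = Mul(Rational(-1702, 3), Rational(1, 1117)) = Rational(-1702, 3351)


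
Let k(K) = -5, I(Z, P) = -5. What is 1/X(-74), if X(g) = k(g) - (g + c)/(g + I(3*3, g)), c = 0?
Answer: -79/469 ≈ -0.16844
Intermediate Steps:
X(g) = -5 - g/(-5 + g) (X(g) = -5 - (g + 0)/(g - 5) = -5 - g/(-5 + g))
1/X(-74) = 1/((25 - 6*(-74))/(-5 - 74)) = 1/((25 + 444)/(-79)) = 1/(-1/79*469) = 1/(-469/79) = -79/469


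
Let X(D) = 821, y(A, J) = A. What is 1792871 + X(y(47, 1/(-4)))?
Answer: 1793692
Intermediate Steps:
1792871 + X(y(47, 1/(-4))) = 1792871 + 821 = 1793692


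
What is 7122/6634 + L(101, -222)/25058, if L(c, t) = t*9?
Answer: 41302086/41558693 ≈ 0.99382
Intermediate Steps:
L(c, t) = 9*t
7122/6634 + L(101, -222)/25058 = 7122/6634 + (9*(-222))/25058 = 7122*(1/6634) - 1998*1/25058 = 3561/3317 - 999/12529 = 41302086/41558693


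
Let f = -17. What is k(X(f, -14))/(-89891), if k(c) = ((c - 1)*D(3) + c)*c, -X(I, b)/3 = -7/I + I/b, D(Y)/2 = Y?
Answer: -226395/103913996 ≈ -0.0021787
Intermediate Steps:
D(Y) = 2*Y
X(I, b) = 21/I - 3*I/b (X(I, b) = -3*(-7/I + I/b) = 21/I - 3*I/b)
k(c) = c*(-6 + 7*c) (k(c) = ((c - 1)*(2*3) + c)*c = ((-1 + c)*6 + c)*c = ((-6 + 6*c) + c)*c = (-6 + 7*c)*c = c*(-6 + 7*c))
k(X(f, -14))/(-89891) = ((21/(-17) - 3*(-17)/(-14))*(-6 + 7*(21/(-17) - 3*(-17)/(-14))))/(-89891) = ((21*(-1/17) - 3*(-17)*(-1/14))*(-6 + 7*(21*(-1/17) - 3*(-17)*(-1/14))))*(-1/89891) = ((-21/17 - 51/14)*(-6 + 7*(-21/17 - 51/14)))*(-1/89891) = -1161*(-6 + 7*(-1161/238))/238*(-1/89891) = -1161*(-6 - 1161/34)/238*(-1/89891) = -1161/238*(-1365/34)*(-1/89891) = (226395/1156)*(-1/89891) = -226395/103913996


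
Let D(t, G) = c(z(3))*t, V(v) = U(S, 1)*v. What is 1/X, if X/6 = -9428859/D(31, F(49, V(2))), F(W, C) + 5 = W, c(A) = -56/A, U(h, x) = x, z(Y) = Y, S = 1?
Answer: 868/84859731 ≈ 1.0229e-5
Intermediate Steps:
V(v) = v (V(v) = 1*v = v)
F(W, C) = -5 + W
D(t, G) = -56*t/3 (D(t, G) = (-56/3)*t = (-56*⅓)*t = -56*t/3)
X = 84859731/868 (X = 6*(-9428859/((-56/3*31))) = 6*(-9428859/(-1736/3)) = 6*(-9428859*(-3/1736)) = 6*(28286577/1736) = 84859731/868 ≈ 97765.)
1/X = 1/(84859731/868) = 868/84859731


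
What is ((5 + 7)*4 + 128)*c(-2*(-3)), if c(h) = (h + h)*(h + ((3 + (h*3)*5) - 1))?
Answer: 206976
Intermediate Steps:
c(h) = 2*h*(2 + 16*h) (c(h) = (2*h)*(h + ((3 + (3*h)*5) - 1)) = (2*h)*(h + ((3 + 15*h) - 1)) = (2*h)*(h + (2 + 15*h)) = (2*h)*(2 + 16*h) = 2*h*(2 + 16*h))
((5 + 7)*4 + 128)*c(-2*(-3)) = ((5 + 7)*4 + 128)*(4*(-2*(-3))*(1 + 8*(-2*(-3)))) = (12*4 + 128)*(4*6*(1 + 8*6)) = (48 + 128)*(4*6*(1 + 48)) = 176*(4*6*49) = 176*1176 = 206976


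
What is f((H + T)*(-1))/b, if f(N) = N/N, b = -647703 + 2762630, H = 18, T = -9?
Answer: 1/2114927 ≈ 4.7283e-7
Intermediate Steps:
b = 2114927
f(N) = 1
f((H + T)*(-1))/b = 1/2114927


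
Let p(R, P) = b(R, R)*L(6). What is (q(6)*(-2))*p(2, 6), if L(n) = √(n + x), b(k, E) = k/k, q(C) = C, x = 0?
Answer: -12*√6 ≈ -29.394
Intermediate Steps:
b(k, E) = 1
L(n) = √n (L(n) = √(n + 0) = √n)
p(R, P) = √6 (p(R, P) = 1*√6 = √6)
(q(6)*(-2))*p(2, 6) = (6*(-2))*√6 = -12*√6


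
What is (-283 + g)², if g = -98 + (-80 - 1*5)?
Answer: 217156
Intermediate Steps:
g = -183 (g = -98 + (-80 - 5) = -98 - 85 = -183)
(-283 + g)² = (-283 - 183)² = (-466)² = 217156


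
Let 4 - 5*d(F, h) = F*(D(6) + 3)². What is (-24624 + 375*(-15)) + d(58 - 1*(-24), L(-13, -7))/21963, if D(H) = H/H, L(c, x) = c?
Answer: -1107265081/36605 ≈ -30249.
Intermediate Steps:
D(H) = 1
d(F, h) = ⅘ - 16*F/5 (d(F, h) = ⅘ - F*(1 + 3)²/5 = ⅘ - F*4²/5 = ⅘ - F*16/5 = ⅘ - 16*F/5)
(-24624 + 375*(-15)) + d(58 - 1*(-24), L(-13, -7))/21963 = (-24624 + 375*(-15)) + (⅘ - 16*(58 - 1*(-24))/5)/21963 = (-24624 - 5625) + (⅘ - 16*(58 + 24)/5)*(1/21963) = -30249 + (⅘ - 16/5*82)*(1/21963) = -30249 + (⅘ - 1312/5)*(1/21963) = -30249 - 1308/5*1/21963 = -30249 - 436/36605 = -1107265081/36605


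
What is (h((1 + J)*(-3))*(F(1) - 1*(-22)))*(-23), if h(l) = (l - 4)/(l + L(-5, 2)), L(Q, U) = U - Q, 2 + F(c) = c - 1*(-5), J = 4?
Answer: -5681/4 ≈ -1420.3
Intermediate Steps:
F(c) = 3 + c (F(c) = -2 + (c - 1*(-5)) = -2 + (c + 5) = -2 + (5 + c) = 3 + c)
h(l) = (-4 + l)/(7 + l) (h(l) = (l - 4)/(l + (2 - 1*(-5))) = (-4 + l)/(l + (2 + 5)) = (-4 + l)/(l + 7) = (-4 + l)/(7 + l))
(h((1 + J)*(-3))*(F(1) - 1*(-22)))*(-23) = (((-4 + (1 + 4)*(-3))/(7 + (1 + 4)*(-3)))*((3 + 1) - 1*(-22)))*(-23) = (((-4 + 5*(-3))/(7 + 5*(-3)))*(4 + 22))*(-23) = (((-4 - 15)/(7 - 15))*26)*(-23) = ((-19/(-8))*26)*(-23) = (-⅛*(-19)*26)*(-23) = ((19/8)*26)*(-23) = (247/4)*(-23) = -5681/4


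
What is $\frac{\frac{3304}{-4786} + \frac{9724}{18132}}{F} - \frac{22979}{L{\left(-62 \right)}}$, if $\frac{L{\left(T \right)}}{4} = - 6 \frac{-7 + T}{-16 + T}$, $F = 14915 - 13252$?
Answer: $\frac{598759749093529}{553206455708} \approx 1082.3$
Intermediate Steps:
$F = 1663$ ($F = 14915 - 13252 = 1663$)
$L{\left(T \right)} = - \frac{24 \left(-7 + T\right)}{-16 + T}$ ($L{\left(T \right)} = 4 \left(- 6 \frac{-7 + T}{-16 + T}\right) = 4 \left(- \frac{6 \left(-7 + T\right)}{-16 + T}\right) = - \frac{24 \left(-7 + T\right)}{-16 + T}$)
$\frac{\frac{3304}{-4786} + \frac{9724}{18132}}{F} - \frac{22979}{L{\left(-62 \right)}} = \frac{\frac{3304}{-4786} + \frac{9724}{18132}}{1663} - \frac{22979}{24 \frac{1}{-16 - 62} \left(7 - -62\right)} = \left(3304 \left(- \frac{1}{4786}\right) + 9724 \cdot \frac{1}{18132}\right) \frac{1}{1663} - \frac{22979}{24 \frac{1}{-78} \left(7 + 62\right)} = \left(- \frac{1652}{2393} + \frac{2431}{4533}\right) \frac{1}{1663} - \frac{22979}{24 \left(- \frac{1}{78}\right) 69} = \left(- \frac{1671133}{10847469}\right) \frac{1}{1663} - \frac{22979}{- \frac{276}{13}} = - \frac{1671133}{18039340947} - - \frac{298727}{276} = - \frac{1671133}{18039340947} + \frac{298727}{276} = \frac{598759749093529}{553206455708}$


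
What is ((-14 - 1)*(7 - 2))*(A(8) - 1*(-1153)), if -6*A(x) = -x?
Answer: -86575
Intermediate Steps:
A(x) = x/6 (A(x) = -(-1)*x/6 = x/6)
((-14 - 1)*(7 - 2))*(A(8) - 1*(-1153)) = ((-14 - 1)*(7 - 2))*((⅙)*8 - 1*(-1153)) = (-15*5)*(4/3 + 1153) = -75*3463/3 = -86575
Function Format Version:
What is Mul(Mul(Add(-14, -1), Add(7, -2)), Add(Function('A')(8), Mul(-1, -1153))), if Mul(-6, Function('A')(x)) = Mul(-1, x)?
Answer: -86575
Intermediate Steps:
Function('A')(x) = Mul(Rational(1, 6), x) (Function('A')(x) = Mul(Rational(-1, 6), Mul(-1, x)) = Mul(Rational(1, 6), x))
Mul(Mul(Add(-14, -1), Add(7, -2)), Add(Function('A')(8), Mul(-1, -1153))) = Mul(Mul(Add(-14, -1), Add(7, -2)), Add(Mul(Rational(1, 6), 8), Mul(-1, -1153))) = Mul(Mul(-15, 5), Add(Rational(4, 3), 1153)) = Mul(-75, Rational(3463, 3)) = -86575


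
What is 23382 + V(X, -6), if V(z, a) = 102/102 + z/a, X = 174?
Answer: 23354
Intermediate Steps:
V(z, a) = 1 + z/a (V(z, a) = 102*(1/102) + z/a = 1 + z/a)
23382 + V(X, -6) = 23382 + (-6 + 174)/(-6) = 23382 - ⅙*168 = 23382 - 28 = 23354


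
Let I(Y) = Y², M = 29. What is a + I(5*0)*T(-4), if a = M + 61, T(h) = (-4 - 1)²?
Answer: 90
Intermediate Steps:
T(h) = 25 (T(h) = (-5)² = 25)
a = 90 (a = 29 + 61 = 90)
a + I(5*0)*T(-4) = 90 + (5*0)²*25 = 90 + 0²*25 = 90 + 0*25 = 90 + 0 = 90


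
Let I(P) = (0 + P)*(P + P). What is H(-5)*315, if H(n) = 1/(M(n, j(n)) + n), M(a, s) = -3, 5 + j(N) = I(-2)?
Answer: -315/8 ≈ -39.375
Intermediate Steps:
I(P) = 2*P² (I(P) = P*(2*P) = 2*P²)
j(N) = 3 (j(N) = -5 + 2*(-2)² = -5 + 2*4 = -5 + 8 = 3)
H(n) = 1/(-3 + n)
H(-5)*315 = 315/(-3 - 5) = 315/(-8) = -⅛*315 = -315/8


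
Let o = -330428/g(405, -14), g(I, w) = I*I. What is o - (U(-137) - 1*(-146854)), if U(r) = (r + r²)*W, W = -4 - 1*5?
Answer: 3416966422/164025 ≈ 20832.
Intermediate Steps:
W = -9 (W = -4 - 5 = -9)
g(I, w) = I²
U(r) = -9*r - 9*r² (U(r) = (r + r²)*(-9) = -9*r - 9*r²)
o = -330428/164025 (o = -330428/(405²) = -330428/164025 ≈ -2.0145)
o - (U(-137) - 1*(-146854)) = -330428/164025 - (-9*(-137)*(1 - 137) - 1*(-146854)) = -330428/164025 - (-9*(-137)*(-136) + 146854) = -330428/164025 - (-167688 + 146854) = -330428/164025 - 1*(-20834) = -330428/164025 + 20834 = 3416966422/164025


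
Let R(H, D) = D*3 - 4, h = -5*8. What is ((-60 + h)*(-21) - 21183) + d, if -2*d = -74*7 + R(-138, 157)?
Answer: -38115/2 ≈ -19058.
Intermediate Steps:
h = -40
R(H, D) = -4 + 3*D (R(H, D) = 3*D - 4 = -4 + 3*D)
d = 51/2 (d = -(-74*7 + (-4 + 3*157))/2 = -(-518 + (-4 + 471))/2 = -(-518 + 467)/2 = -½*(-51) = 51/2 ≈ 25.500)
((-60 + h)*(-21) - 21183) + d = ((-60 - 40)*(-21) - 21183) + 51/2 = (-100*(-21) - 21183) + 51/2 = (2100 - 21183) + 51/2 = -19083 + 51/2 = -38115/2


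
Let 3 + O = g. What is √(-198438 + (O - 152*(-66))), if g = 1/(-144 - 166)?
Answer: I*√18106105210/310 ≈ 434.06*I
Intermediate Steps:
g = -1/310 (g = 1/(-310) = -1/310 ≈ -0.0032258)
O = -931/310 (O = -3 - 1/310 = -931/310 ≈ -3.0032)
√(-198438 + (O - 152*(-66))) = √(-198438 + (-931/310 - 152*(-66))) = √(-198438 + (-931/310 + 10032)) = √(-198438 + 3108989/310) = √(-58406791/310) = I*√18106105210/310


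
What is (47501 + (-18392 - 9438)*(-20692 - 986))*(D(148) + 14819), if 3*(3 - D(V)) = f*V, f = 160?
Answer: 12541154965426/3 ≈ 4.1804e+12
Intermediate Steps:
D(V) = 3 - 160*V/3
(47501 + (-18392 - 9438)*(-20692 - 986))*(D(148) + 14819) = (47501 + (-18392 - 9438)*(-20692 - 986))*((3 - 160/3*148) + 14819) = (47501 - 27830*(-21678))*((3 - 23680/3) + 14819) = (47501 + 603298740)*(-23671/3 + 14819) = 603346241*(20786/3) = 12541154965426/3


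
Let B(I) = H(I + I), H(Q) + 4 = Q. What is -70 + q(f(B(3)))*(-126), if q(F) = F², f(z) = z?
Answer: -574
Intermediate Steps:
H(Q) = -4 + Q
B(I) = -4 + 2*I (B(I) = -4 + (I + I) = -4 + 2*I)
-70 + q(f(B(3)))*(-126) = -70 + (-4 + 2*3)²*(-126) = -70 + (-4 + 6)²*(-126) = -70 + 2²*(-126) = -70 + 4*(-126) = -70 - 504 = -574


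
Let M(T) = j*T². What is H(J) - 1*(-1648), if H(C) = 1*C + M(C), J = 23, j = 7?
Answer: 5374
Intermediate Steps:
M(T) = 7*T²
H(C) = C + 7*C² (H(C) = 1*C + 7*C² = C + 7*C²)
H(J) - 1*(-1648) = 23*(1 + 7*23) - 1*(-1648) = 23*(1 + 161) + 1648 = 23*162 + 1648 = 3726 + 1648 = 5374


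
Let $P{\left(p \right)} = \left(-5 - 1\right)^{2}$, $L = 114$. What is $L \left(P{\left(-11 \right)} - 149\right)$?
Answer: $-12882$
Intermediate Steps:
$P{\left(p \right)} = 36$ ($P{\left(p \right)} = \left(-6\right)^{2} = 36$)
$L \left(P{\left(-11 \right)} - 149\right) = 114 \left(36 - 149\right) = 114 \left(-113\right) = -12882$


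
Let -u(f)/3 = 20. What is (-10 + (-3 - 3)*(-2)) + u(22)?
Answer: -58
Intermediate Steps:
u(f) = -60 (u(f) = -3*20 = -60)
(-10 + (-3 - 3)*(-2)) + u(22) = (-10 + (-3 - 3)*(-2)) - 60 = (-10 - 6*(-2)) - 60 = (-10 + 12) - 60 = 2 - 60 = -58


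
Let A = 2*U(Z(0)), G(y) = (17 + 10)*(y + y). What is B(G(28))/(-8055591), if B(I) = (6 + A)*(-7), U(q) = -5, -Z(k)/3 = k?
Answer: -28/8055591 ≈ -3.4758e-6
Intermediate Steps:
Z(k) = -3*k
G(y) = 54*y (G(y) = 27*(2*y) = 54*y)
A = -10 (A = 2*(-5) = -10)
B(I) = 28 (B(I) = (6 - 10)*(-7) = -4*(-7) = 28)
B(G(28))/(-8055591) = 28/(-8055591) = 28*(-1/8055591) = -28/8055591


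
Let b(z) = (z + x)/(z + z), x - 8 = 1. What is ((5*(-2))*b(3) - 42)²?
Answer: 3844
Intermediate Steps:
x = 9 (x = 8 + 1 = 9)
b(z) = (9 + z)/(2*z) (b(z) = (z + 9)/(z + z) = (9 + z)/((2*z)) = (9 + z)*(1/(2*z)) = (9 + z)/(2*z))
((5*(-2))*b(3) - 42)² = ((5*(-2))*((½)*(9 + 3)/3) - 42)² = (-5*12/3 - 42)² = (-10*2 - 42)² = (-20 - 42)² = (-62)² = 3844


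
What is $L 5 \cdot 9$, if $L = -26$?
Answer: $-1170$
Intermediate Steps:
$L 5 \cdot 9 = \left(-26\right) 5 \cdot 9 = \left(-130\right) 9 = -1170$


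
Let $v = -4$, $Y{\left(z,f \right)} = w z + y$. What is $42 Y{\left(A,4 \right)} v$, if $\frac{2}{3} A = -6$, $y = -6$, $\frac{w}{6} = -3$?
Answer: $-26208$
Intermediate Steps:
$w = -18$ ($w = 6 \left(-3\right) = -18$)
$A = -9$ ($A = \frac{3}{2} \left(-6\right) = -9$)
$Y{\left(z,f \right)} = -6 - 18 z$ ($Y{\left(z,f \right)} = - 18 z - 6 = -6 - 18 z$)
$42 Y{\left(A,4 \right)} v = 42 \left(-6 - -162\right) \left(-4\right) = 42 \left(-6 + 162\right) \left(-4\right) = 42 \cdot 156 \left(-4\right) = 6552 \left(-4\right) = -26208$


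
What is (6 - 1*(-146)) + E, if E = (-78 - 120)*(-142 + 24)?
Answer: 23516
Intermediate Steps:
E = 23364 (E = -198*(-118) = 23364)
(6 - 1*(-146)) + E = (6 - 1*(-146)) + 23364 = (6 + 146) + 23364 = 152 + 23364 = 23516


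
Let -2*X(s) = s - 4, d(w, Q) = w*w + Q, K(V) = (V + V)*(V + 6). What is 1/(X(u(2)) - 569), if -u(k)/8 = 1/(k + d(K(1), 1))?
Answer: -199/112829 ≈ -0.0017637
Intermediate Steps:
K(V) = 2*V*(6 + V) (K(V) = (2*V)*(6 + V) = 2*V*(6 + V))
d(w, Q) = Q + w² (d(w, Q) = w² + Q = Q + w²)
u(k) = -8/(197 + k) (u(k) = -8/(k + (1 + (2*1*(6 + 1))²)) = -8/(k + (1 + (2*1*7)²)) = -8/(k + (1 + 14²)) = -8/(k + (1 + 196)) = -8/(k + 197) = -8/(197 + k))
X(s) = 2 - s/2 (X(s) = -(s - 4)/2 = -(-4 + s)/2 = 2 - s/2)
1/(X(u(2)) - 569) = 1/((2 - (-4)/(197 + 2)) - 569) = 1/((2 - (-4)/199) - 569) = 1/((2 - ½*(-8/199)) - 569) = 1/((2 + 4/199) - 569) = 1/(402/199 - 569) = 1/(-112829/199) = -199/112829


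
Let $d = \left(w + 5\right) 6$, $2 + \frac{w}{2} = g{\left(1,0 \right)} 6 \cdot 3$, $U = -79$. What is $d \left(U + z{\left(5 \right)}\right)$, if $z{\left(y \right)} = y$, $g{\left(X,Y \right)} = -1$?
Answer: $15540$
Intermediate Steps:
$w = -40$ ($w = -4 + 2 \left(-1\right) 6 \cdot 3 = -4 + 2 \left(\left(-6\right) 3\right) = -4 + 2 \left(-18\right) = -4 - 36 = -40$)
$d = -210$ ($d = \left(-40 + 5\right) 6 = \left(-35\right) 6 = -210$)
$d \left(U + z{\left(5 \right)}\right) = - 210 \left(-79 + 5\right) = \left(-210\right) \left(-74\right) = 15540$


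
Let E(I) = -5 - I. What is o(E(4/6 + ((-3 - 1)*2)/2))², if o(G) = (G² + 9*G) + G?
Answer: 15625/81 ≈ 192.90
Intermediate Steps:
o(G) = G² + 10*G
o(E(4/6 + ((-3 - 1)*2)/2))² = ((-5 - (4/6 + ((-3 - 1)*2)/2))*(10 + (-5 - (4/6 + ((-3 - 1)*2)/2))))² = ((-5 - (4*(⅙) - 4*2*(½)))*(10 + (-5 - (4*(⅙) - 4*2*(½)))))² = ((-5 - (⅔ - 8*½))*(10 + (-5 - (⅔ - 8*½))))² = ((-5 - (⅔ - 4))*(10 + (-5 - (⅔ - 4))))² = ((-5 - 1*(-10/3))*(10 + (-5 - 1*(-10/3))))² = ((-5 + 10/3)*(10 + (-5 + 10/3)))² = (-5*(10 - 5/3)/3)² = (-5/3*25/3)² = (-125/9)² = 15625/81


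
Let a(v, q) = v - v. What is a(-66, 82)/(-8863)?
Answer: 0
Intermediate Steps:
a(v, q) = 0
a(-66, 82)/(-8863) = 0/(-8863) = 0*(-1/8863) = 0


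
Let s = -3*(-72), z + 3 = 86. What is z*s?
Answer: 17928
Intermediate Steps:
z = 83 (z = -3 + 86 = 83)
s = 216
z*s = 83*216 = 17928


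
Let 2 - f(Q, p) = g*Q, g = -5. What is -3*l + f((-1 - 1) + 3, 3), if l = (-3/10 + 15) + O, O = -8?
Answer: -131/10 ≈ -13.100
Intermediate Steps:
f(Q, p) = 2 + 5*Q (f(Q, p) = 2 - (-5)*Q = 2 + 5*Q)
l = 67/10 (l = (-3/10 + 15) - 8 = 147/10 - 8 = 67/10 ≈ 6.7000)
-3*l + f((-1 - 1) + 3, 3) = -3*67/10 + (2 + 5*((-1 - 1) + 3)) = -201/10 + (2 + 5*(-2 + 3)) = -201/10 + (2 + 5*1) = -201/10 + (2 + 5) = -201/10 + 7 = -131/10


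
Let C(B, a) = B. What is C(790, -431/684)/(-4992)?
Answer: -395/2496 ≈ -0.15825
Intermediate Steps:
C(790, -431/684)/(-4992) = 790/(-4992) = 790*(-1/4992) = -395/2496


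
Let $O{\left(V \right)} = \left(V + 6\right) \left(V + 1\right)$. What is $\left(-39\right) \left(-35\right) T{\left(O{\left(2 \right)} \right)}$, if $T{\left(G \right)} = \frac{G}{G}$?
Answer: $1365$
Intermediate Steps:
$O{\left(V \right)} = \left(1 + V\right) \left(6 + V\right)$ ($O{\left(V \right)} = \left(6 + V\right) \left(1 + V\right) = \left(1 + V\right) \left(6 + V\right)$)
$T{\left(G \right)} = 1$
$\left(-39\right) \left(-35\right) T{\left(O{\left(2 \right)} \right)} = \left(-39\right) \left(-35\right) 1 = 1365 \cdot 1 = 1365$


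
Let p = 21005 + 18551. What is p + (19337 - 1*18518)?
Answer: 40375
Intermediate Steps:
p = 39556
p + (19337 - 1*18518) = 39556 + (19337 - 1*18518) = 39556 + (19337 - 18518) = 39556 + 819 = 40375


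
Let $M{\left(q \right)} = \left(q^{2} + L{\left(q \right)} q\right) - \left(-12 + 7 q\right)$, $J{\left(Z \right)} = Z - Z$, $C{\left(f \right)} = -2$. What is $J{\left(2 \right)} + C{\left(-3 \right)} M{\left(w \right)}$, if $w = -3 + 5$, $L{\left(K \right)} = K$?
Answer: $-12$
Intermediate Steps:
$w = 2$
$J{\left(Z \right)} = 0$
$M{\left(q \right)} = 12 - 7 q + 2 q^{2}$ ($M{\left(q \right)} = \left(q^{2} + q q\right) - \left(-12 + 7 q\right) = \left(q^{2} + q^{2}\right) - \left(-12 + 7 q\right) = 2 q^{2} - \left(-12 + 7 q\right) = 12 - 7 q + 2 q^{2}$)
$J{\left(2 \right)} + C{\left(-3 \right)} M{\left(w \right)} = 0 - 2 \left(12 - 14 + 2 \cdot 2^{2}\right) = 0 - 2 \left(12 - 14 + 2 \cdot 4\right) = 0 - 2 \left(12 - 14 + 8\right) = 0 - 12 = -12$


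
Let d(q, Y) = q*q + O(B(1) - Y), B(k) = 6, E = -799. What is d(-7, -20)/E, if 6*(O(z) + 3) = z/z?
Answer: -277/4794 ≈ -0.057781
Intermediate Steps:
O(z) = -17/6 (O(z) = -3 + (z/z)/6 = -3 + (⅙)*1 = -3 + ⅙ = -17/6)
d(q, Y) = -17/6 + q² (d(q, Y) = q*q - 17/6 = q² - 17/6 = -17/6 + q²)
d(-7, -20)/E = (-17/6 + (-7)²)/(-799) = (-17/6 + 49)*(-1/799) = (277/6)*(-1/799) = -277/4794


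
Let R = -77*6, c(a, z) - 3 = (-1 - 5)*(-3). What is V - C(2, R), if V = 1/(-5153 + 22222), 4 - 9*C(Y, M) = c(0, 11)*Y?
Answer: 648631/153621 ≈ 4.2223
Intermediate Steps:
c(a, z) = 21 (c(a, z) = 3 + (-1 - 5)*(-3) = 3 - 6*(-3) = 3 + 18 = 21)
R = -462
C(Y, M) = 4/9 - 7*Y/3
V = 1/17069 ≈ 5.8586e-5
V - C(2, R) = 1/17069 - (4/9 - 7/3*2) = 1/17069 - (4/9 - 14/3) = 1/17069 - 1*(-38/9) = 1/17069 + 38/9 = 648631/153621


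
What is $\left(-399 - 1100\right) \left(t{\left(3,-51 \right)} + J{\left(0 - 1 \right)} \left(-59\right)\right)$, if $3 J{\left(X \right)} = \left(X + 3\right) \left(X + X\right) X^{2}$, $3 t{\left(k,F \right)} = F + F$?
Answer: $- \frac{200866}{3} \approx -66955.0$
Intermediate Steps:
$t{\left(k,F \right)} = \frac{2 F}{3}$ ($t{\left(k,F \right)} = \frac{F + F}{3} = \frac{2 F}{3}$)
$J{\left(X \right)} = \frac{2 X^{3} \left(3 + X\right)}{3}$ ($J{\left(X \right)} = \frac{\left(X + 3\right) \left(X + X\right) X^{2}}{3} = \frac{\left(3 + X\right) 2 X X^{2}}{3} = \frac{2 X \left(3 + X\right) X^{2}}{3} = \frac{2 X^{3} \left(3 + X\right)}{3}$)
$\left(-399 - 1100\right) \left(t{\left(3,-51 \right)} + J{\left(0 - 1 \right)} \left(-59\right)\right) = \left(-399 - 1100\right) \left(\frac{2}{3} \left(-51\right) + \frac{2 \left(0 - 1\right)^{3} \left(3 + \left(0 - 1\right)\right)}{3} \left(-59\right)\right) = - 1499 \left(-34 + \frac{2 \left(0 - 1\right)^{3} \left(3 + \left(0 - 1\right)\right)}{3} \left(-59\right)\right) = - 1499 \left(-34 + \frac{2 \left(-1\right)^{3} \left(3 - 1\right)}{3} \left(-59\right)\right) = - 1499 \left(-34 + \frac{2}{3} \left(-1\right) 2 \left(-59\right)\right) = - 1499 \left(-34 - - \frac{236}{3}\right) = - 1499 \left(-34 + \frac{236}{3}\right) = \left(-1499\right) \frac{134}{3} = - \frac{200866}{3}$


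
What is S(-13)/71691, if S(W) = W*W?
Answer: 169/71691 ≈ 0.0023573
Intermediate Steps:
S(W) = W**2
S(-13)/71691 = (-13)**2/71691 = 169*(1/71691) = 169/71691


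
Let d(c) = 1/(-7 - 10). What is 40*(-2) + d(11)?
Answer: -1361/17 ≈ -80.059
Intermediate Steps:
d(c) = -1/17 (d(c) = 1/(-17) = -1/17)
40*(-2) + d(11) = 40*(-2) - 1/17 = -80 - 1/17 = -1361/17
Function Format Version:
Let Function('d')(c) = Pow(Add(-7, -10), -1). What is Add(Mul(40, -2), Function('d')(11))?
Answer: Rational(-1361, 17) ≈ -80.059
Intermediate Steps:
Function('d')(c) = Rational(-1, 17) (Function('d')(c) = Pow(-17, -1) = Rational(-1, 17))
Add(Mul(40, -2), Function('d')(11)) = Add(Mul(40, -2), Rational(-1, 17)) = Add(-80, Rational(-1, 17)) = Rational(-1361, 17)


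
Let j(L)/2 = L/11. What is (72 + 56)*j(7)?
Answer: 1792/11 ≈ 162.91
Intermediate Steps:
j(L) = 2*L/11 (j(L) = 2*(L/11) = 2*L/11)
(72 + 56)*j(7) = (72 + 56)*((2/11)*7) = 128*(14/11) = 1792/11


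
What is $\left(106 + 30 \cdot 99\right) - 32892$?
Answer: $-29816$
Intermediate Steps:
$\left(106 + 30 \cdot 99\right) - 32892 = \left(106 + 2970\right) - 32892 = 3076 - 32892 = -29816$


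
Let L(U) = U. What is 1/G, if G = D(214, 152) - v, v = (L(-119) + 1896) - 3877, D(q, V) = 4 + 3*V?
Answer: 1/2560 ≈ 0.00039063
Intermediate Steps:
v = -2100 (v = (-119 + 1896) - 3877 = 1777 - 3877 = -2100)
G = 2560 (G = (4 + 3*152) - 1*(-2100) = (4 + 456) + 2100 = 460 + 2100 = 2560)
1/G = 1/2560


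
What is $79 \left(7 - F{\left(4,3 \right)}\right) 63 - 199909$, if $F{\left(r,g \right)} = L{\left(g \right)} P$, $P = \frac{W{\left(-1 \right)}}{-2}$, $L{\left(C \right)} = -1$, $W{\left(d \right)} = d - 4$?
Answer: $- \frac{305255}{2} \approx -1.5263 \cdot 10^{5}$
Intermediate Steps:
$W{\left(d \right)} = -4 + d$
$P = \frac{5}{2}$ ($P = \frac{-4 - 1}{-2} = \left(-5\right) \left(- \frac{1}{2}\right) = \frac{5}{2} \approx 2.5$)
$F{\left(r,g \right)} = - \frac{5}{2}$ ($F{\left(r,g \right)} = \left(-1\right) \frac{5}{2} = - \frac{5}{2}$)
$79 \left(7 - F{\left(4,3 \right)}\right) 63 - 199909 = 79 \left(7 - - \frac{5}{2}\right) 63 - 199909 = 79 \left(7 + \frac{5}{2}\right) 63 - 199909 = 79 \cdot \frac{19}{2} \cdot 63 - 199909 = \frac{1501}{2} \cdot 63 - 199909 = \frac{94563}{2} - 199909 = - \frac{305255}{2}$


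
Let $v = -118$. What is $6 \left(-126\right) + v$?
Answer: $-874$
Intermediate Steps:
$6 \left(-126\right) + v = 6 \left(-126\right) - 118 = -756 - 118 = -874$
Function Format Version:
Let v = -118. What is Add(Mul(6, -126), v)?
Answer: -874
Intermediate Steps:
Add(Mul(6, -126), v) = Add(Mul(6, -126), -118) = Add(-756, -118) = -874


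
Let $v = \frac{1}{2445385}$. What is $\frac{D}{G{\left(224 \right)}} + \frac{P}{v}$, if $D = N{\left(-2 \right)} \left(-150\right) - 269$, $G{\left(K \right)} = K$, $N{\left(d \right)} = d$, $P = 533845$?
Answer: $\frac{292422268392831}{224} \approx 1.3055 \cdot 10^{12}$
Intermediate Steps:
$v = \frac{1}{2445385} \approx 4.0893 \cdot 10^{-7}$
$D = 31$ ($D = \left(-2\right) \left(-150\right) - 269 = 300 - 269 = 31$)
$\frac{D}{G{\left(224 \right)}} + \frac{P}{v} = \frac{31}{224} + 533845 \frac{1}{\frac{1}{2445385}} = 31 \cdot \frac{1}{224} + 533845 \cdot 2445385 = \frac{31}{224} + 1305456555325 = \frac{292422268392831}{224}$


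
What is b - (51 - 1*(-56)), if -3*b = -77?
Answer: -244/3 ≈ -81.333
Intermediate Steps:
b = 77/3 (b = -1/3*(-77) = 77/3 ≈ 25.667)
b - (51 - 1*(-56)) = 77/3 - (51 - 1*(-56)) = 77/3 - (51 + 56) = 77/3 - 1*107 = 77/3 - 107 = -244/3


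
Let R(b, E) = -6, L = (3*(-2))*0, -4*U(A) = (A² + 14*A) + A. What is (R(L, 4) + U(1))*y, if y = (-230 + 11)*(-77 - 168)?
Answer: -536550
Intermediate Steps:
U(A) = -15*A/4 - A²/4 (U(A) = -((A² + 14*A) + A)/4 = -(A² + 15*A)/4 = -15*A/4 - A²/4)
L = 0 (L = -6*0 = 0)
y = 53655 (y = -219*(-245) = 53655)
(R(L, 4) + U(1))*y = (-6 - ¼*1*(15 + 1))*53655 = (-6 - ¼*1*16)*53655 = (-6 - 4)*53655 = -10*53655 = -536550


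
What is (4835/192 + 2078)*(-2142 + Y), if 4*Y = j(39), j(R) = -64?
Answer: -435712069/96 ≈ -4.5387e+6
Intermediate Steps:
Y = -16 (Y = (¼)*(-64) = -16)
(4835/192 + 2078)*(-2142 + Y) = (4835/192 + 2078)*(-2142 - 16) = (4835*(1/192) + 2078)*(-2158) = (4835/192 + 2078)*(-2158) = (403811/192)*(-2158) = -435712069/96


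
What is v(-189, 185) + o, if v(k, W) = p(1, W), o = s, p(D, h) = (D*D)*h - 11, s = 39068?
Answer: 39242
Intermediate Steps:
p(D, h) = -11 + h*D² (p(D, h) = D²*h - 11 = h*D² - 11 = -11 + h*D²)
o = 39068
v(k, W) = -11 + W (v(k, W) = -11 + W*1² = -11 + W*1 = -11 + W)
v(-189, 185) + o = (-11 + 185) + 39068 = 174 + 39068 = 39242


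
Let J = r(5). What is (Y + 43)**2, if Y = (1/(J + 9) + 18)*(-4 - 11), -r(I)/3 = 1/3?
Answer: 3352561/64 ≈ 52384.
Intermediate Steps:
r(I) = -1 (r(I) = -3/3 = -3*1/3 = -1)
J = -1
Y = -2175/8 (Y = (1/(-1 + 9) + 18)*(-4 - 11) = (1/8 + 18)*(-15) = (145/8)*(-15) = -2175/8 ≈ -271.88)
(Y + 43)**2 = (-2175/8 + 43)**2 = (-1831/8)**2 = 3352561/64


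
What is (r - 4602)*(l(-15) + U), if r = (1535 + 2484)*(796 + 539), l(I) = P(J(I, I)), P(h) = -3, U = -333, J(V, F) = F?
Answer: -1801216368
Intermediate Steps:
l(I) = -3
r = 5365365 (r = 4019*1335 = 5365365)
(r - 4602)*(l(-15) + U) = (5365365 - 4602)*(-3 - 333) = 5360763*(-336) = -1801216368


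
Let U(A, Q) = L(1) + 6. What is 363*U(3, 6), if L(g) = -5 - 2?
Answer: -363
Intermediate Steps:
L(g) = -7
U(A, Q) = -1 (U(A, Q) = -7 + 6 = -1)
363*U(3, 6) = 363*(-1) = -363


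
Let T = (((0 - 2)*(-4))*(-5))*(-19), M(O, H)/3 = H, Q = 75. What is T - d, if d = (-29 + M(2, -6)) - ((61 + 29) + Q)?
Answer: 972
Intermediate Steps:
M(O, H) = 3*H
T = 760 (T = (-2*(-4)*(-5))*(-19) = (8*(-5))*(-19) = -40*(-19) = 760)
d = -212 (d = (-29 + 3*(-6)) - ((61 + 29) + 75) = (-29 - 18) - (90 + 75) = -47 - 1*165 = -47 - 165 = -212)
T - d = 760 - 1*(-212) = 760 + 212 = 972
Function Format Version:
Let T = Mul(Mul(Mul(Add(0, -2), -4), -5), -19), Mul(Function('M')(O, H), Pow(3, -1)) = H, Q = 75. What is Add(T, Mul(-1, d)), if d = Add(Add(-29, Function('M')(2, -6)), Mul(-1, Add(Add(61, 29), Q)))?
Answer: 972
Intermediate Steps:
Function('M')(O, H) = Mul(3, H)
T = 760 (T = Mul(Mul(Mul(-2, -4), -5), -19) = Mul(Mul(8, -5), -19) = Mul(-40, -19) = 760)
d = -212 (d = Add(Add(-29, Mul(3, -6)), Mul(-1, Add(Add(61, 29), 75))) = Add(Add(-29, -18), Mul(-1, Add(90, 75))) = Add(-47, Mul(-1, 165)) = Add(-47, -165) = -212)
Add(T, Mul(-1, d)) = Add(760, Mul(-1, -212)) = Add(760, 212) = 972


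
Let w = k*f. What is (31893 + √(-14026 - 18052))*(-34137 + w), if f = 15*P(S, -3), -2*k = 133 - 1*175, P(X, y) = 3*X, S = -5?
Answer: -1239425766 - 38862*I*√32078 ≈ -1.2394e+9 - 6.9603e+6*I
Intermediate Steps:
k = 21 (k = -(133 - 1*175)/2 = -(133 - 175)/2 = -½*(-42) = 21)
f = -225 (f = 15*(3*(-5)) = 15*(-15) = -225)
w = -4725 (w = 21*(-225) = -4725)
(31893 + √(-14026 - 18052))*(-34137 + w) = (31893 + √(-14026 - 18052))*(-34137 - 4725) = (31893 + √(-32078))*(-38862) = (31893 + I*√32078)*(-38862) = -1239425766 - 38862*I*√32078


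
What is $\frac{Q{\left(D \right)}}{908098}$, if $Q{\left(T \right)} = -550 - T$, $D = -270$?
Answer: $- \frac{140}{454049} \approx -0.00030834$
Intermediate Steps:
$\frac{Q{\left(D \right)}}{908098} = \frac{-550 - -270}{908098} = \left(-550 + 270\right) \frac{1}{908098} = \left(-280\right) \frac{1}{908098} = - \frac{140}{454049}$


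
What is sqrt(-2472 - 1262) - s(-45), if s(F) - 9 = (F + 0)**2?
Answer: -2034 + I*sqrt(3734) ≈ -2034.0 + 61.106*I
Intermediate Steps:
s(F) = 9 + F**2 (s(F) = 9 + (F + 0)**2 = 9 + F**2)
sqrt(-2472 - 1262) - s(-45) = sqrt(-2472 - 1262) - (9 + (-45)**2) = sqrt(-3734) - (9 + 2025) = I*sqrt(3734) - 1*2034 = I*sqrt(3734) - 2034 = -2034 + I*sqrt(3734)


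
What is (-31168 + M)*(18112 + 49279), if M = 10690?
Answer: -1380032898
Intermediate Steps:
(-31168 + M)*(18112 + 49279) = (-31168 + 10690)*(18112 + 49279) = -20478*67391 = -1380032898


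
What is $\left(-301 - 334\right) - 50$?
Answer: $-685$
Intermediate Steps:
$\left(-301 - 334\right) - 50 = -635 - 50 = -685$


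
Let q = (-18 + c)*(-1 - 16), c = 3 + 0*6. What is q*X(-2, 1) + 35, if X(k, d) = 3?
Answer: 800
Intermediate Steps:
c = 3 (c = 3 + 0 = 3)
q = 255 (q = (-18 + 3)*(-1 - 16) = -15*(-17) = 255)
q*X(-2, 1) + 35 = 255*3 + 35 = 765 + 35 = 800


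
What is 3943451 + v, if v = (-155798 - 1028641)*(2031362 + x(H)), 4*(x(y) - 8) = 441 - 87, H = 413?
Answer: -4812269461661/2 ≈ -2.4061e+12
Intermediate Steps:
x(y) = 193/2 (x(y) = 8 + (441 - 87)/4 = 8 + (¼)*354 = 8 + 177/2 = 193/2)
v = -4812277348563/2 (v = (-155798 - 1028641)*(2031362 + 193/2) = -1184439*4062917/2 = -4812277348563/2 ≈ -2.4061e+12)
3943451 + v = 3943451 - 4812277348563/2 = -4812269461661/2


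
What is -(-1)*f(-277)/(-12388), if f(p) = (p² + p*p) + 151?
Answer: -153609/12388 ≈ -12.400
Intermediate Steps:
f(p) = 151 + 2*p² (f(p) = (p² + p²) + 151 = 2*p² + 151 = 151 + 2*p²)
-(-1)*f(-277)/(-12388) = -(-1)*(151 + 2*(-277)²)/(-12388) = -(-1)*(151 + 2*76729)*(-1/12388) = -(-1)*(151 + 153458)*(-1/12388) = -(-1)*153609*(-1/12388) = -(-1)*(-153609)/12388 = -1*153609/12388 = -153609/12388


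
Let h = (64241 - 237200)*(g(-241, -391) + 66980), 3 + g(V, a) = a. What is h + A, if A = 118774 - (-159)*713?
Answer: -11516415833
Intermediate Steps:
g(V, a) = -3 + a
h = -11516647974 (h = (64241 - 237200)*((-3 - 391) + 66980) = -172959*(-394 + 66980) = -172959*66586 = -11516647974)
A = 232141 (A = 118774 - 1*(-113367) = 118774 + 113367 = 232141)
h + A = -11516647974 + 232141 = -11516415833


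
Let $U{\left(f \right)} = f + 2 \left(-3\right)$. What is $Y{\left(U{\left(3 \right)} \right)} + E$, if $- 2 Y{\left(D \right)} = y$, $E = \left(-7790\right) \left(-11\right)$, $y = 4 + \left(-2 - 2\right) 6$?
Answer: $85700$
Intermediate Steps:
$U{\left(f \right)} = -6 + f$ ($U{\left(f \right)} = f - 6 = -6 + f$)
$y = -20$ ($y = 4 + \left(-2 - 2\right) 6 = 4 - 24 = -20$)
$E = 85690$
$Y{\left(D \right)} = 10$ ($Y{\left(D \right)} = \left(- \frac{1}{2}\right) \left(-20\right) = 10$)
$Y{\left(U{\left(3 \right)} \right)} + E = 10 + 85690 = 85700$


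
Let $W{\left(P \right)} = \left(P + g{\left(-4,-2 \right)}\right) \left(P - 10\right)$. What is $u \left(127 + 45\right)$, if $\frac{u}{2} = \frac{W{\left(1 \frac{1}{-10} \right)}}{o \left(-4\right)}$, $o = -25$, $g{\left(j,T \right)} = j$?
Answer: $\frac{178063}{1250} \approx 142.45$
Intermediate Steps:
$W{\left(P \right)} = \left(-10 + P\right) \left(-4 + P\right)$ ($W{\left(P \right)} = \left(P - 4\right) \left(P - 10\right) = \left(-4 + P\right) \left(-10 + P\right) = \left(-10 + P\right) \left(-4 + P\right)$)
$u = \frac{4141}{5000}$ ($u = 2 \frac{40 + \left(1 \frac{1}{-10}\right)^{2} - 14 \cdot 1 \frac{1}{-10}}{\left(-25\right) \left(-4\right)} = 2 \frac{40 + \left(1 \left(- \frac{1}{10}\right)\right)^{2} - 14 \cdot 1 \left(- \frac{1}{10}\right)}{100} = 2 \left(40 + \left(- \frac{1}{10}\right)^{2} - - \frac{7}{5}\right) \frac{1}{100} = 2 \left(40 + \frac{1}{100} + \frac{7}{5}\right) \frac{1}{100} = 2 \cdot \frac{4141}{100} \cdot \frac{1}{100} = 2 \cdot \frac{4141}{10000} = \frac{4141}{5000} \approx 0.8282$)
$u \left(127 + 45\right) = \frac{4141 \left(127 + 45\right)}{5000} = \frac{4141}{5000} \cdot 172 = \frac{178063}{1250}$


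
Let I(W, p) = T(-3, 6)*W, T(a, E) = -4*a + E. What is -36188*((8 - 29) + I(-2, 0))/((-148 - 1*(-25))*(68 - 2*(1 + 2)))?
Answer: -343786/1271 ≈ -270.48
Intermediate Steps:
T(a, E) = E - 4*a
I(W, p) = 18*W (I(W, p) = (6 - 4*(-3))*W = (6 + 12)*W = 18*W)
-36188*((8 - 29) + I(-2, 0))/((-148 - 1*(-25))*(68 - 2*(1 + 2))) = -36188*((8 - 29) + 18*(-2))/((-148 - 1*(-25))*(68 - 2*(1 + 2))) = -36188*(-21 - 36)/((-148 + 25)*(68 - 2*3)) = -36188*19/(41*(68 - 6)) = -36188/((-7626*(-1)/57)) = -36188/((-123*(-62/57))) = -36188/2542/19 = -36188*19/2542 = -343786/1271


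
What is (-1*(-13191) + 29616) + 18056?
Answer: 60863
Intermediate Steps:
(-1*(-13191) + 29616) + 18056 = (13191 + 29616) + 18056 = 42807 + 18056 = 60863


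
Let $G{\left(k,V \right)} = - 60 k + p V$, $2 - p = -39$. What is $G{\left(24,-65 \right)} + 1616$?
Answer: $-2489$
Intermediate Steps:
$p = 41$ ($p = 2 - -39 = 2 + 39 = 41$)
$G{\left(k,V \right)} = - 60 k + 41 V$
$G{\left(24,-65 \right)} + 1616 = \left(\left(-60\right) 24 + 41 \left(-65\right)\right) + 1616 = \left(-1440 - 2665\right) + 1616 = -4105 + 1616 = -2489$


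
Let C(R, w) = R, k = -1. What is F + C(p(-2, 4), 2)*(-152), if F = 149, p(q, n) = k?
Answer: 301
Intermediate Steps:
p(q, n) = -1
F + C(p(-2, 4), 2)*(-152) = 149 - 1*(-152) = 149 + 152 = 301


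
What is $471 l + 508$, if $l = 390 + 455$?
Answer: $398503$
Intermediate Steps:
$l = 845$
$471 l + 508 = 471 \cdot 845 + 508 = 397995 + 508 = 398503$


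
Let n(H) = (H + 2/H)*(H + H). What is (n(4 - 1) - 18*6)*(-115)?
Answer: 9890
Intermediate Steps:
n(H) = 2*H*(H + 2/H) (n(H) = (H + 2/H)*(2*H) = 2*H*(H + 2/H))
(n(4 - 1) - 18*6)*(-115) = ((4 + 2*(4 - 1)²) - 18*6)*(-115) = ((4 + 2*3²) - 108)*(-115) = ((4 + 2*9) - 108)*(-115) = ((4 + 18) - 108)*(-115) = (22 - 108)*(-115) = -86*(-115) = 9890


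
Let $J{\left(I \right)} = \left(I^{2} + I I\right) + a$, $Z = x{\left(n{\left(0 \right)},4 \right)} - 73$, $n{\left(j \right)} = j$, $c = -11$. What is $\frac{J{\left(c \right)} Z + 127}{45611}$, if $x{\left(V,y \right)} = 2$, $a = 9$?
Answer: $- \frac{17694}{45611} \approx -0.38793$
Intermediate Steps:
$Z = -71$ ($Z = 2 - 73 = -71$)
$J{\left(I \right)} = 9 + 2 I^{2}$ ($J{\left(I \right)} = \left(I^{2} + I I\right) + 9 = \left(I^{2} + I^{2}\right) + 9 = 2 I^{2} + 9 = 9 + 2 I^{2}$)
$\frac{J{\left(c \right)} Z + 127}{45611} = \frac{\left(9 + 2 \left(-11\right)^{2}\right) \left(-71\right) + 127}{45611} = \left(\left(9 + 2 \cdot 121\right) \left(-71\right) + 127\right) \frac{1}{45611} = \left(\left(9 + 242\right) \left(-71\right) + 127\right) \frac{1}{45611} = \left(251 \left(-71\right) + 127\right) \frac{1}{45611} = \left(-17821 + 127\right) \frac{1}{45611} = \left(-17694\right) \frac{1}{45611} = - \frac{17694}{45611}$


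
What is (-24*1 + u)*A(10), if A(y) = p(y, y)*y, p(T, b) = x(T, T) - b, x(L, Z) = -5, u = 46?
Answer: -3300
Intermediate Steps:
p(T, b) = -5 - b
A(y) = y*(-5 - y) (A(y) = (-5 - y)*y = y*(-5 - y))
(-24*1 + u)*A(10) = (-24*1 + 46)*(-1*10*(5 + 10)) = (-24 + 46)*(-1*10*15) = 22*(-150) = -3300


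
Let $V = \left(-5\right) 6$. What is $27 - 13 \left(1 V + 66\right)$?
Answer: $-441$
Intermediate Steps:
$V = -30$
$27 - 13 \left(1 V + 66\right) = 27 - 13 \left(1 \left(-30\right) + 66\right) = 27 - 13 \left(-30 + 66\right) = 27 - 468 = -441$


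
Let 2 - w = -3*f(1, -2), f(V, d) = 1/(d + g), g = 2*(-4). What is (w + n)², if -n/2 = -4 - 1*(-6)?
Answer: 529/100 ≈ 5.2900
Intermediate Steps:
g = -8
f(V, d) = 1/(-8 + d) (f(V, d) = 1/(d - 8) = 1/(-8 + d))
n = -4 (n = -2*(-4 - 1*(-6)) = -2*(-4 + 6) = -2*2 = -4)
w = 17/10 (w = 2 - (-3)/(-8 - 2) = 2 - (-3)/(-10) = 2 - (-3)*(-1)/10 = 2 - 1*3/10 = 2 - 3/10 = 17/10 ≈ 1.7000)
(w + n)² = (17/10 - 4)² = (-23/10)² = 529/100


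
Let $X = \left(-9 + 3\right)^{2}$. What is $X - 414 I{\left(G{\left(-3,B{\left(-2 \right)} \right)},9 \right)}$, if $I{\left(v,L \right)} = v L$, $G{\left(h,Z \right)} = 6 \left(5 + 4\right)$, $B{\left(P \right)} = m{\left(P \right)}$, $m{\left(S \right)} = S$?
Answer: $-201168$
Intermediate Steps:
$B{\left(P \right)} = P$
$X = 36$ ($X = \left(-6\right)^{2} = 36$)
$G{\left(h,Z \right)} = 54$ ($G{\left(h,Z \right)} = 6 \cdot 9 = 54$)
$I{\left(v,L \right)} = L v$
$X - 414 I{\left(G{\left(-3,B{\left(-2 \right)} \right)},9 \right)} = 36 - 414 \cdot 9 \cdot 54 = 36 - 201204 = -201168$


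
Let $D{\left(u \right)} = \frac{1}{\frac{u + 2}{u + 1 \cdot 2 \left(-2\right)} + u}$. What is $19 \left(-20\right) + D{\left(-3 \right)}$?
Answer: $- \frac{7607}{20} \approx -380.35$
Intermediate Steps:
$D{\left(u \right)} = \frac{1}{u + \frac{2 + u}{-4 + u}}$ ($D{\left(u \right)} = \frac{1}{\frac{2 + u}{u + 2 \left(-2\right)} + u} = \frac{1}{\frac{2 + u}{u - 4} + u} = \frac{1}{\frac{2 + u}{-4 + u} + u} = \frac{1}{u + \frac{2 + u}{-4 + u}}$)
$19 \left(-20\right) + D{\left(-3 \right)} = 19 \left(-20\right) + \frac{-4 - 3}{2 + \left(-3\right)^{2} - -9} = -380 + \frac{1}{2 + 9 + 9} \left(-7\right) = -380 + \frac{1}{20} \left(-7\right) = -380 - \frac{7}{20} = - \frac{7607}{20}$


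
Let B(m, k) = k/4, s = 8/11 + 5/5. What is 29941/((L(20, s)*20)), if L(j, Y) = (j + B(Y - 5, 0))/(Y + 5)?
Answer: 1107817/2200 ≈ 503.55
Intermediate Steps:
s = 19/11 (s = 8*(1/11) + 5*(1/5) = 8/11 + 1 = 19/11 ≈ 1.7273)
B(m, k) = k/4 (B(m, k) = k*(1/4) = k/4)
L(j, Y) = j/(5 + Y) (L(j, Y) = (j + (1/4)*0)/(Y + 5) = (j + 0)/(5 + Y) = j/(5 + Y))
29941/((L(20, s)*20)) = 29941/(((20/(5 + 19/11))*20)) = 29941/(((20/(74/11))*20)) = 29941/(((20*(11/74))*20)) = 29941/(((110/37)*20)) = 29941/(2200/37) = 29941*(37/2200) = 1107817/2200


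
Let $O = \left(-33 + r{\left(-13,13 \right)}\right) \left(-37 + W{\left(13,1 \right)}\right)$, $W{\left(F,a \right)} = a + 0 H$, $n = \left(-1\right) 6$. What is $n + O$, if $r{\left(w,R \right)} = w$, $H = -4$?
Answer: $1650$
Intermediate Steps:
$n = -6$
$W{\left(F,a \right)} = a$ ($W{\left(F,a \right)} = a + 0 \left(-4\right) = a + 0 = a$)
$O = 1656$ ($O = \left(-33 - 13\right) \left(-37 + 1\right) = \left(-46\right) \left(-36\right) = 1656$)
$n + O = -6 + 1656 = 1650$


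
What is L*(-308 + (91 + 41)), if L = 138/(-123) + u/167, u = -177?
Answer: 2629264/6847 ≈ 384.00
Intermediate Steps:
L = -14939/6847 (L = 138/(-123) - 177/167 = 138*(-1/123) - 177*1/167 = -46/41 - 177/167 = -14939/6847 ≈ -2.1818)
L*(-308 + (91 + 41)) = -14939*(-308 + (91 + 41))/6847 = -14939*(-308 + 132)/6847 = -14939/6847*(-176) = 2629264/6847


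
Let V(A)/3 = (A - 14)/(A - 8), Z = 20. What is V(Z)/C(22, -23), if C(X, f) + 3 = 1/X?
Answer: -33/65 ≈ -0.50769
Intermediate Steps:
C(X, f) = -3 + 1/X
V(A) = 3*(-14 + A)/(-8 + A) (V(A) = 3*((A - 14)/(A - 8)) = 3*((-14 + A)/(-8 + A)) = 3*(-14 + A)/(-8 + A))
V(Z)/C(22, -23) = (3*(-14 + 20)/(-8 + 20))/(-3 + 1/22) = (3*6/12)/(-3 + 1/22) = (3*(1/12)*6)/(-65/22) = (3/2)*(-22/65) = -33/65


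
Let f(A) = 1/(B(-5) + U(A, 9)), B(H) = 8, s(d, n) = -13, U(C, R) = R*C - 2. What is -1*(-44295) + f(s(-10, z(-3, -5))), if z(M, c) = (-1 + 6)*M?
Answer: 4916744/111 ≈ 44295.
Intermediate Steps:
U(C, R) = -2 + C*R (U(C, R) = C*R - 2 = -2 + C*R)
z(M, c) = 5*M
f(A) = 1/(6 + 9*A) (f(A) = 1/(8 + (-2 + A*9)) = 1/(8 + (-2 + 9*A)) = 1/(6 + 9*A))
-1*(-44295) + f(s(-10, z(-3, -5))) = -1*(-44295) + 1/(3*(2 + 3*(-13))) = 44295 + 1/(3*(2 - 39)) = 44295 + (⅓)/(-37) = 44295 + (⅓)*(-1/37) = 44295 - 1/111 = 4916744/111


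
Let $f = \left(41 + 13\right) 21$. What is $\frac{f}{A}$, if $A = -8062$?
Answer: $- \frac{567}{4031} \approx -0.14066$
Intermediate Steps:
$f = 1134$ ($f = 54 \cdot 21 = 1134$)
$\frac{f}{A} = \frac{1134}{-8062} = 1134 \left(- \frac{1}{8062}\right) = - \frac{567}{4031}$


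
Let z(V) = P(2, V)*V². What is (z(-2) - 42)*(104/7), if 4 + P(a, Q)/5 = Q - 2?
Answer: -21008/7 ≈ -3001.1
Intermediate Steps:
P(a, Q) = -30 + 5*Q (P(a, Q) = -20 + 5*(Q - 2) = -20 + 5*(-2 + Q) = -20 + (-10 + 5*Q) = -30 + 5*Q)
z(V) = V²*(-30 + 5*V) (z(V) = (-30 + 5*V)*V² = V²*(-30 + 5*V))
(z(-2) - 42)*(104/7) = (5*(-2)²*(-6 - 2) - 42)*(104/7) = (5*4*(-8) - 42)*(104*(⅐)) = (-160 - 42)*(104/7) = -202*104/7 = -21008/7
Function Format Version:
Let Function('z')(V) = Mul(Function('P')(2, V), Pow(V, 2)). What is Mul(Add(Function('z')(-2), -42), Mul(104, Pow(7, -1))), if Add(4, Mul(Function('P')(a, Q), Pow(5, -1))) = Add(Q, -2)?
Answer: Rational(-21008, 7) ≈ -3001.1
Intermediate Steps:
Function('P')(a, Q) = Add(-30, Mul(5, Q)) (Function('P')(a, Q) = Add(-20, Mul(5, Add(Q, -2))) = Add(-20, Mul(5, Add(-2, Q))) = Add(-20, Add(-10, Mul(5, Q))) = Add(-30, Mul(5, Q)))
Function('z')(V) = Mul(Pow(V, 2), Add(-30, Mul(5, V))) (Function('z')(V) = Mul(Add(-30, Mul(5, V)), Pow(V, 2)) = Mul(Pow(V, 2), Add(-30, Mul(5, V))))
Mul(Add(Function('z')(-2), -42), Mul(104, Pow(7, -1))) = Mul(Add(Mul(5, Pow(-2, 2), Add(-6, -2)), -42), Mul(104, Pow(7, -1))) = Mul(Add(Mul(5, 4, -8), -42), Mul(104, Rational(1, 7))) = Mul(Add(-160, -42), Rational(104, 7)) = Mul(-202, Rational(104, 7)) = Rational(-21008, 7)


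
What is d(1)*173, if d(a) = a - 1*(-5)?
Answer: 1038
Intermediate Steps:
d(a) = 5 + a (d(a) = a + 5 = 5 + a)
d(1)*173 = (5 + 1)*173 = 6*173 = 1038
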